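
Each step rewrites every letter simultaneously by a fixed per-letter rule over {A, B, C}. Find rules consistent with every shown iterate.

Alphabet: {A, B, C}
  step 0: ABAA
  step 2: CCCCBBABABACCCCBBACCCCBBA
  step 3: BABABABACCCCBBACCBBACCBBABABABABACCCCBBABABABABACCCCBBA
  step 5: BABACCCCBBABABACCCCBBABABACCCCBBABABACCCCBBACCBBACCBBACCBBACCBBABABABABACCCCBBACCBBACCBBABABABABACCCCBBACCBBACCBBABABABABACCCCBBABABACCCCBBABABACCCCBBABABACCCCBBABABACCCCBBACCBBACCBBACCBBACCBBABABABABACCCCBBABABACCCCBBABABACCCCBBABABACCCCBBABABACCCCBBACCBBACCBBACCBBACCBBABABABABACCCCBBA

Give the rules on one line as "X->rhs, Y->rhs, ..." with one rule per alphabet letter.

  step 2 ⇒ step 3: CCCCBBABABACCCCBBACCCCBBA ⇒ BA·BA·BA·BA·CC·CC·BBA·CC·BBA·CC·BBA·BA·BA·BA·BA·CC·CC·BBA·BA·BA·BA·BA·CC·CC·BBA
    A ↦ BBA
    B ↦ CC
    C ↦ BA

A->BBA, B->CC, C->BA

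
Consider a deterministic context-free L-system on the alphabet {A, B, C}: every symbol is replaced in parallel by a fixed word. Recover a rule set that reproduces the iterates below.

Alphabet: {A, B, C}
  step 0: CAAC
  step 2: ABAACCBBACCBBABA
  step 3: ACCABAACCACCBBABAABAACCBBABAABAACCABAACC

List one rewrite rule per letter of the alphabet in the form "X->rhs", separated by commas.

A->ACC, B->ABA, C->B

  step 2 ⇒ step 3: ABAACCBBACCBBABA ⇒ ACC·ABA·ACC·ACC·B·B·ABA·ABA·ACC·B·B·ABA·ABA·ACC·ABA·ACC
    A ↦ ACC
    B ↦ ABA
    C ↦ B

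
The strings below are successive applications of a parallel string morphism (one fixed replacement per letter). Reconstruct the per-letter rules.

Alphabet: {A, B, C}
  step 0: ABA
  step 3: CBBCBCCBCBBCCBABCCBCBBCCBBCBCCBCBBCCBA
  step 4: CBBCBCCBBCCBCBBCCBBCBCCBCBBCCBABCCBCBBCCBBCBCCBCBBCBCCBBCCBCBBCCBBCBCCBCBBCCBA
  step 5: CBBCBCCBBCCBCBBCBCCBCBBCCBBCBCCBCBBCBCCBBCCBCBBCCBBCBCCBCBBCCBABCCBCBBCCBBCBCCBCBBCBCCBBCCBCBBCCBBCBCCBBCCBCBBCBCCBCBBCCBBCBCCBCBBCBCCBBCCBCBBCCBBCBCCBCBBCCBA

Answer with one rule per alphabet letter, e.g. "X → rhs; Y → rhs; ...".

  step 4 ⇒ step 5: CBBCBCCBBCCBCBBCCBBCBCCBCBBCCBABCCBCBBCCBBCBCCBCBBCBCCBBCCBCBBCCBBCBCCBCBBCCBA ⇒ CB·BC·BC·CB·BC·CB·CB·BC·BC·CB·CB·BC·CB·BC·BC·CB·CB·BC·BC·CB·BC·CB·CB·BC·CB·BC·BC·CB·CB·BC·CBA·BC·CB·CB·BC·CB·BC·BC·CB·CB·BC·BC·CB·BC·CB·CB·BC·CB·BC·BC·CB·BC·CB·CB·BC·BC·CB·CB·BC·CB·BC·BC·CB·CB·BC·BC·CB·BC·CB·CB·BC·CB·BC·BC·CB·CB·BC·CBA
    A ↦ CBA
    B ↦ BC
    C ↦ CB

A->CBA, B->BC, C->CB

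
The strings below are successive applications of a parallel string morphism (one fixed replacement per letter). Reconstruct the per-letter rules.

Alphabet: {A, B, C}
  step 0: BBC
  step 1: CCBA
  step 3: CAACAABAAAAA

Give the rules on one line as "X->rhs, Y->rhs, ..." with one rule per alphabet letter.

A->AA, B->C, C->BA

  step 0 ⇒ step 1: BBC ⇒ C·C·BA
    B ↦ C
    C ↦ BA
    A ↦ AA  (constrained at step 1)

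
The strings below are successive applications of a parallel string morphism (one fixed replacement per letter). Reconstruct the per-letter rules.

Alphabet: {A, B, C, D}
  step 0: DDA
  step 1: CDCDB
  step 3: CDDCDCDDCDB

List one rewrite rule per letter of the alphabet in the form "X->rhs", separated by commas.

A->B, B->A, C->D, D->CD

  step 0 ⇒ step 1: DDA ⇒ CD·CD·B
    A ↦ B
    D ↦ CD
    B ↦ A  (constrained at step 1)
    C ↦ D  (constrained at step 1)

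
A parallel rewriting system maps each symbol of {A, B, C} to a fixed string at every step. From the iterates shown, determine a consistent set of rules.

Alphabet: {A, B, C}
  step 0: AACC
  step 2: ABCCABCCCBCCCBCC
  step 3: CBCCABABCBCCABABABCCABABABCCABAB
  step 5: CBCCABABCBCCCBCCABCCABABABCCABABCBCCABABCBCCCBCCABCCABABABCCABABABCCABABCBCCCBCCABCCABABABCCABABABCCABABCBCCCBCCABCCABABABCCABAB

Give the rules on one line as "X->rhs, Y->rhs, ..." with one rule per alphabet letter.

  step 2 ⇒ step 3: ABCCABCCCBCCCBCC ⇒ CB·CC·AB·AB·CB·CC·AB·AB·AB·CC·AB·AB·AB·CC·AB·AB
    A ↦ CB
    B ↦ CC
    C ↦ AB

A->CB, B->CC, C->AB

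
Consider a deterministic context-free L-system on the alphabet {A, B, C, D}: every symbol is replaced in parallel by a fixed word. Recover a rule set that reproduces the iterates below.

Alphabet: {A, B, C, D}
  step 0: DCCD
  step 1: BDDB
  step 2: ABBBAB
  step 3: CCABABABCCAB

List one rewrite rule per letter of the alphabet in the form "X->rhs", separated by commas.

A->CC, B->AB, C->D, D->B

  step 2 ⇒ step 3: ABBBAB ⇒ CC·AB·AB·AB·CC·AB
    A ↦ CC
    B ↦ AB
  step 0 ⇒ step 1: DCCD ⇒ B·D·D·B
    C ↦ D
  step 0 ⇒ step 1: DCCD ⇒ B·D·D·B
    D ↦ B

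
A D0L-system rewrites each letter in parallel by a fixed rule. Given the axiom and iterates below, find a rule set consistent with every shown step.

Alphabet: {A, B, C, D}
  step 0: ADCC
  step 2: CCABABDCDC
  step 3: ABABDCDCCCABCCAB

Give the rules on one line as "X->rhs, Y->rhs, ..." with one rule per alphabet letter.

  step 2 ⇒ step 3: CCABABDCDC ⇒ AB·AB·D·C·D·C·CC·AB·CC·AB
    A ↦ D
    B ↦ C
    C ↦ AB
    D ↦ CC

A->D, B->C, C->AB, D->CC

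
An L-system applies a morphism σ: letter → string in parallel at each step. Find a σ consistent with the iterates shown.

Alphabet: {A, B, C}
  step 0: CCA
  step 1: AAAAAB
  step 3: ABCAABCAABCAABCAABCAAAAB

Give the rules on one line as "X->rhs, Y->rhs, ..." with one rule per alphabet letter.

  step 0 ⇒ step 1: CCA ⇒ AA·AA·AB
    A ↦ AB
    C ↦ AA
    B ↦ CA  (constrained at step 1)

A->AB, B->CA, C->AA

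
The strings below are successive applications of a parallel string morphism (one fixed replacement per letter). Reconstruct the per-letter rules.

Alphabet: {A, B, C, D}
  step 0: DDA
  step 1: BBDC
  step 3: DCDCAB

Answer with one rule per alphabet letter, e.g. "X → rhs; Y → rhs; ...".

A->DC, B->A, C->D, D->B

  step 0 ⇒ step 1: DDA ⇒ B·B·DC
    A ↦ DC
    D ↦ B
    B ↦ A  (constrained at step 1)
    C ↦ D  (constrained at step 1)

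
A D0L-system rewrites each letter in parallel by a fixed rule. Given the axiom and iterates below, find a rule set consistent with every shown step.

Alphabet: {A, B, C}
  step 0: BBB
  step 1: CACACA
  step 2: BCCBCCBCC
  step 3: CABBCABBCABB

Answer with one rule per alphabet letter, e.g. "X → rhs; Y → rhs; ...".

A->CC, B->CA, C->B

  step 2 ⇒ step 3: BCCBCCBCC ⇒ CA·B·B·CA·B·B·CA·B·B
    B ↦ CA
    C ↦ B
  step 1 ⇒ step 2: CACACA ⇒ B·CC·B·CC·B·CC
    A ↦ CC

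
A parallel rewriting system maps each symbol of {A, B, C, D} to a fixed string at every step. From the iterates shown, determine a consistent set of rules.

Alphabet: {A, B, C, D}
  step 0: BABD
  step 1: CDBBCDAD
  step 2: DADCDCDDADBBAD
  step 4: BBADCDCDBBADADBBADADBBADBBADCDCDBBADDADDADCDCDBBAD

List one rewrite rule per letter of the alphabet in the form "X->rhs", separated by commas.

  step 1 ⇒ step 2: CDBBCDAD ⇒ D·AD·CD·CD·D·AD·BB·AD
    A ↦ BB
    B ↦ CD
    C ↦ D
    D ↦ AD

A->BB, B->CD, C->D, D->AD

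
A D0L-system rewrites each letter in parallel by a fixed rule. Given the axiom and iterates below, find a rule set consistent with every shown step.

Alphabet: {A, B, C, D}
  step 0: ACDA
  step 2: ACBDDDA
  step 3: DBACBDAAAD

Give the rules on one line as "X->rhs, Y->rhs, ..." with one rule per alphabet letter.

A->D, B->CBD, C->BA, D->A

  step 2 ⇒ step 3: ACBDDDA ⇒ D·BA·CBD·A·A·A·D
    A ↦ D
    B ↦ CBD
    C ↦ BA
    D ↦ A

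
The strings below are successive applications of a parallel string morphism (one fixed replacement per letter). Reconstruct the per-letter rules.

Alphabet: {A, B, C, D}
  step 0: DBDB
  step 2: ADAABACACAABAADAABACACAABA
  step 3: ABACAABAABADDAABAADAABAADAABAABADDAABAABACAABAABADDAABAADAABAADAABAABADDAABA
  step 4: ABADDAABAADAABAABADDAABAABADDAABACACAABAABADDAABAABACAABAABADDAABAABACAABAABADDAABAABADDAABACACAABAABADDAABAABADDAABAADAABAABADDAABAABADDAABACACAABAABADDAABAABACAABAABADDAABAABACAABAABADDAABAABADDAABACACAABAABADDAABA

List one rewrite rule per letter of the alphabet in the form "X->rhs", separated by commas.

  step 3 ⇒ step 4: ABACAABAABADDAABAADAABAADAABAABADDAABAABACAABAABADDAABAADAABAADAABAABADDAABA ⇒ ABA·DDA·ABA·ADA·ABA·ABA·DDA·ABA·ABA·DDA·ABA·CA·CA·ABA·ABA·DDA·ABA·ABA·CA·ABA·ABA·DDA·ABA·ABA·CA·ABA·ABA·DDA·ABA·ABA·DDA·ABA·CA·CA·ABA·ABA·DDA·ABA·ABA·DDA·ABA·ADA·ABA·ABA·DDA·ABA·ABA·DDA·ABA·CA·CA·ABA·ABA·DDA·ABA·ABA·CA·ABA·ABA·DDA·ABA·ABA·CA·ABA·ABA·DDA·ABA·ABA·DDA·ABA·CA·CA·ABA·ABA·DDA·ABA
    A ↦ ABA
    B ↦ DDA
    C ↦ ADA
    D ↦ CA

A->ABA, B->DDA, C->ADA, D->CA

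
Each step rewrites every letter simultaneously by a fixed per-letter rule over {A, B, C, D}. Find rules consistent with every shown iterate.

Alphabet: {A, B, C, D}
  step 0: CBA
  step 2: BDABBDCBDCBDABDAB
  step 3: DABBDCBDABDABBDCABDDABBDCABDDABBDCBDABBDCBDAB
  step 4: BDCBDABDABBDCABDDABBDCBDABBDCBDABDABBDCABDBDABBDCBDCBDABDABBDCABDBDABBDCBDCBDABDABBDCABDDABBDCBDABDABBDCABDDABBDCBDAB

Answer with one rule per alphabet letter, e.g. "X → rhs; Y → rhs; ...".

  step 3 ⇒ step 4: DABBDCBDABDABBDCABDDABBDCABDDABBDCBDABBDCBDAB ⇒ BDC·B·DAB·DAB·BDC·ABD·DAB·BDC·B·DAB·BDC·B·DAB·DAB·BDC·ABD·B·DAB·BDC·BDC·B·DAB·DAB·BDC·ABD·B·DAB·BDC·BDC·B·DAB·DAB·BDC·ABD·DAB·BDC·B·DAB·DAB·BDC·ABD·DAB·BDC·B·DAB
    A ↦ B
    B ↦ DAB
    C ↦ ABD
    D ↦ BDC

A->B, B->DAB, C->ABD, D->BDC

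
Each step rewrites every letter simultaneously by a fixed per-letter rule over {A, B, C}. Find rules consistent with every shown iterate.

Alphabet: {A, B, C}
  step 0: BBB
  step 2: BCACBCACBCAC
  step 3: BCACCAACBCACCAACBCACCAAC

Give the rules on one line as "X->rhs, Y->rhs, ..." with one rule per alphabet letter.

A->CA, B->BC, C->AC

  step 2 ⇒ step 3: BCACBCACBCAC ⇒ BC·AC·CA·AC·BC·AC·CA·AC·BC·AC·CA·AC
    A ↦ CA
    B ↦ BC
    C ↦ AC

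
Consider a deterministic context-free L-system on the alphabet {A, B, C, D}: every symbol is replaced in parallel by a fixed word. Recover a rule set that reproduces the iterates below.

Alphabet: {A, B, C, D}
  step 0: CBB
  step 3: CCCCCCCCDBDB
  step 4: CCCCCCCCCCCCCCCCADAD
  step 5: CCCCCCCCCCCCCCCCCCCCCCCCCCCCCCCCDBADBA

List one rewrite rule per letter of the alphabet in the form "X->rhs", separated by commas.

  step 4 ⇒ step 5: CCCCCCCCCCCCCCCCADAD ⇒ CC·CC·CC·CC·CC·CC·CC·CC·CC·CC·CC·CC·CC·CC·CC·CC·DB·A·DB·A
    A ↦ DB
    C ↦ CC
    D ↦ A
  step 3 ⇒ step 4: CCCCCCCCDBDB ⇒ CC·CC·CC·CC·CC·CC·CC·CC·A·D·A·D
    B ↦ D

A->DB, B->D, C->CC, D->A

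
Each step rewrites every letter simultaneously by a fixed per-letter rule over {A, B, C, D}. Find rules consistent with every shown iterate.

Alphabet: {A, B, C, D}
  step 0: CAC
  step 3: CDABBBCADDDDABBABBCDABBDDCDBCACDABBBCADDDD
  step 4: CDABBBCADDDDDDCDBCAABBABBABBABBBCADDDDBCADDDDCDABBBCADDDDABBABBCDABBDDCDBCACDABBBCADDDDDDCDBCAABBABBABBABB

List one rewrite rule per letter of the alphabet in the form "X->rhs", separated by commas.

A->BCA, B->DD, C->CD, D->ABB

  step 3 ⇒ step 4: CDABBBCADDDDABBABBCDABBDDCDBCACDABBBCADDDD ⇒ CD·ABB·BCA·DD·DD·DD·CD·BCA·ABB·ABB·ABB·ABB·BCA·DD·DD·BCA·DD·DD·CD·ABB·BCA·DD·DD·ABB·ABB·CD·ABB·DD·CD·BCA·CD·ABB·BCA·DD·DD·DD·CD·BCA·ABB·ABB·ABB·ABB
    A ↦ BCA
    B ↦ DD
    C ↦ CD
    D ↦ ABB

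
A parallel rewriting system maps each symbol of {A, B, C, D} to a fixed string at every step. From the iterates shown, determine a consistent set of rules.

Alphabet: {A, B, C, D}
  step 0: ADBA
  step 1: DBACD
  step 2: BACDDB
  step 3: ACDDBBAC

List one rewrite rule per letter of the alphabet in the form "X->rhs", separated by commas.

A->D, B->AC, C->D, D->B

  step 2 ⇒ step 3: BACDDB ⇒ AC·D·D·B·B·AC
    A ↦ D
    B ↦ AC
    C ↦ D
    D ↦ B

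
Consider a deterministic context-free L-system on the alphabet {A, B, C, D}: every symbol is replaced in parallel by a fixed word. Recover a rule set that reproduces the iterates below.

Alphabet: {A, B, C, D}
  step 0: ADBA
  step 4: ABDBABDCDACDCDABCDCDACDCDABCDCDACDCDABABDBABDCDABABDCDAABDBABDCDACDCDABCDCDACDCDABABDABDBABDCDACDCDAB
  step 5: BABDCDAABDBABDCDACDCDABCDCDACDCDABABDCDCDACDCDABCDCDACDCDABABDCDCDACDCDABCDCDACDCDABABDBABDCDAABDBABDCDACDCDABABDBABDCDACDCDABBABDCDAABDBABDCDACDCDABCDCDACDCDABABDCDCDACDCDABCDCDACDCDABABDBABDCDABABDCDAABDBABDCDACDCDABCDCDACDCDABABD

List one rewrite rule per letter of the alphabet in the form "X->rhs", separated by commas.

  step 4 ⇒ step 5: ABDBABDCDACDCDABCDCDACDCDABCDCDACDCDABABDBABDCDABABDCDAABDBABDCDACDCDABCDCDACDCDABABDABDBABDCDACDCDAB ⇒ B·ABD·CDA·ABD·B·ABD·CDA·CD·CDA·B·CD·CDA·CD·CDA·B·ABD·CD·CDA·CD·CDA·B·CD·CDA·CD·CDA·B·ABD·CD·CDA·CD·CDA·B·CD·CDA·CD·CDA·B·ABD·B·ABD·CDA·ABD·B·ABD·CDA·CD·CDA·B·ABD·B·ABD·CDA·CD·CDA·B·B·ABD·CDA·ABD·B·ABD·CDA·CD·CDA·B·CD·CDA·CD·CDA·B·ABD·CD·CDA·CD·CDA·B·CD·CDA·CD·CDA·B·ABD·B·ABD·CDA·B·ABD·CDA·ABD·B·ABD·CDA·CD·CDA·B·CD·CDA·CD·CDA·B·ABD
    A ↦ B
    B ↦ ABD
    C ↦ CD
    D ↦ CDA

A->B, B->ABD, C->CD, D->CDA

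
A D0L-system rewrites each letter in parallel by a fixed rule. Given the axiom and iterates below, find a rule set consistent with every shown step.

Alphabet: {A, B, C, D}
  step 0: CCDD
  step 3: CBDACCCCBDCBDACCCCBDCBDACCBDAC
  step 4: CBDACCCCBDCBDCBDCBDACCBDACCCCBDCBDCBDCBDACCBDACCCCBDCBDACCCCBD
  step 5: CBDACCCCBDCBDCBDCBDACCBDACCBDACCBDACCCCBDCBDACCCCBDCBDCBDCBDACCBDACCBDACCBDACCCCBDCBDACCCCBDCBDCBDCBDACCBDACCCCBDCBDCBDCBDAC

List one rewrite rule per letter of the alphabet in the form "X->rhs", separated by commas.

A->CC, B->A, C->CBD, D->C

  step 4 ⇒ step 5: CBDACCCCBDCBDCBDCBDACCBDACCCCBDCBDCBDCBDACCBDACCCCBDCBDACCCCBD ⇒ CBD·A·C·CC·CBD·CBD·CBD·CBD·A·C·CBD·A·C·CBD·A·C·CBD·A·C·CC·CBD·CBD·A·C·CC·CBD·CBD·CBD·CBD·A·C·CBD·A·C·CBD·A·C·CBD·A·C·CC·CBD·CBD·A·C·CC·CBD·CBD·CBD·CBD·A·C·CBD·A·C·CC·CBD·CBD·CBD·CBD·A·C
    A ↦ CC
    B ↦ A
    C ↦ CBD
    D ↦ C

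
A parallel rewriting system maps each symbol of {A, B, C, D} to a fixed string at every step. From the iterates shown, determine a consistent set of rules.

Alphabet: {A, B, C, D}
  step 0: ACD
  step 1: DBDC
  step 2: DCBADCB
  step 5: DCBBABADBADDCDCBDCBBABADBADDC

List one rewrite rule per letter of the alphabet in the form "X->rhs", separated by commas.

A->D, B->BA, C->B, D->DC

  step 1 ⇒ step 2: DBDC ⇒ DC·BA·DC·B
    B ↦ BA
    C ↦ B
    D ↦ DC
  step 0 ⇒ step 1: ACD ⇒ D·B·DC
    A ↦ D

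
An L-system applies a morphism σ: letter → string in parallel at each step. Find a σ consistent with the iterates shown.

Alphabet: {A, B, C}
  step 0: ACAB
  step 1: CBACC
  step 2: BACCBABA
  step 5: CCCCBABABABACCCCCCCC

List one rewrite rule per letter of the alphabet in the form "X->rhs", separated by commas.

  step 1 ⇒ step 2: CBACC ⇒ BA·C·C·BA·BA
    A ↦ C
    B ↦ C
    C ↦ BA

A->C, B->C, C->BA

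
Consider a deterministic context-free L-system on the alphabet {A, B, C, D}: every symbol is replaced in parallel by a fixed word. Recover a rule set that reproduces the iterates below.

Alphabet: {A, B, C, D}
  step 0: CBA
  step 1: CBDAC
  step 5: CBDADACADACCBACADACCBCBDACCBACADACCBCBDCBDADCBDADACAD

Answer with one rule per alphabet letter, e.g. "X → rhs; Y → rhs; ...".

  step 0 ⇒ step 1: CBA ⇒ CB·D·AC
    A ↦ AC
    B ↦ D
    C ↦ CB
    D ↦ AD  (constrained at step 1)

A->AC, B->D, C->CB, D->AD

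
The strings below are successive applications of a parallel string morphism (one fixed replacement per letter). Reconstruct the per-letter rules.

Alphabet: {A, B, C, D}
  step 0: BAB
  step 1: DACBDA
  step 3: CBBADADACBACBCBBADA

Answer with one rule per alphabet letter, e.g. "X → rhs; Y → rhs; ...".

A->CB, B->DA, C->BA, D->A

  step 0 ⇒ step 1: BAB ⇒ DA·CB·DA
    A ↦ CB
    B ↦ DA
    C ↦ BA  (constrained at step 1)
    D ↦ A  (constrained at step 1)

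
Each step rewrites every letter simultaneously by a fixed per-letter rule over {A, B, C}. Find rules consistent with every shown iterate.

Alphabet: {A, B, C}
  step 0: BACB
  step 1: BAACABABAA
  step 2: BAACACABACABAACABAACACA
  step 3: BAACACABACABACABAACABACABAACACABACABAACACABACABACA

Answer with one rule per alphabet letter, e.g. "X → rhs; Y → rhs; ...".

  step 2 ⇒ step 3: BAACACABACABAACABAACACA ⇒ BAA·CA·CA·BA·CA·BA·CA·BAA·CA·BA·CA·BAA·CA·CA·BA·CA·BAA·CA·CA·BA·CA·BA·CA
    A ↦ CA
    B ↦ BAA
    C ↦ BA

A->CA, B->BAA, C->BA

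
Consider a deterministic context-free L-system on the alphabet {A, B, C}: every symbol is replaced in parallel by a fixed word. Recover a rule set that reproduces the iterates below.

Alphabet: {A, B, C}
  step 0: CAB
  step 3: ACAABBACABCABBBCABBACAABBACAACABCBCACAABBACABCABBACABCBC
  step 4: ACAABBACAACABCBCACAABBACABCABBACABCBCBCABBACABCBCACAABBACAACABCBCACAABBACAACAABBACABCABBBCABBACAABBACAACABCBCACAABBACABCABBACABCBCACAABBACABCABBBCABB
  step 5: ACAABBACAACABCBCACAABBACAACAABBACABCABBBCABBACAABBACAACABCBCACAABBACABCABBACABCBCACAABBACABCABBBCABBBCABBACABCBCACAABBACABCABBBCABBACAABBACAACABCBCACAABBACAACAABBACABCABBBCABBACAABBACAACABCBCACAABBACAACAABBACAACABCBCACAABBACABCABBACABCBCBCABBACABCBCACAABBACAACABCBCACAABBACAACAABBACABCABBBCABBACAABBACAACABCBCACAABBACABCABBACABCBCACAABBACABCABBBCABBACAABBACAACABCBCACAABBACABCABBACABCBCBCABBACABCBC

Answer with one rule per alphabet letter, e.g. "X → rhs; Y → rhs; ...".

A->ACA, B->BC, C->ABB

  step 4 ⇒ step 5: ACAABBACAACABCBCACAABBACABCABBACABCBCBCABBACABCBCACAABBACAACABCBCACAABBACAACAABBACABCABBBCABBACAABBACAACABCBCACAABBACABCABBACABCBCACAABBACABCABBBCABB ⇒ ACA·ABB·ACA·ACA·BC·BC·ACA·ABB·ACA·ACA·ABB·ACA·BC·ABB·BC·ABB·ACA·ABB·ACA·ACA·BC·BC·ACA·ABB·ACA·BC·ABB·ACA·BC·BC·ACA·ABB·ACA·BC·ABB·BC·ABB·BC·ABB·ACA·BC·BC·ACA·ABB·ACA·BC·ABB·BC·ABB·ACA·ABB·ACA·ACA·BC·BC·ACA·ABB·ACA·ACA·ABB·ACA·BC·ABB·BC·ABB·ACA·ABB·ACA·ACA·BC·BC·ACA·ABB·ACA·ACA·ABB·ACA·ACA·BC·BC·ACA·ABB·ACA·BC·ABB·ACA·BC·BC·BC·ABB·ACA·BC·BC·ACA·ABB·ACA·ACA·BC·BC·ACA·ABB·ACA·ACA·ABB·ACA·BC·ABB·BC·ABB·ACA·ABB·ACA·ACA·BC·BC·ACA·ABB·ACA·BC·ABB·ACA·BC·BC·ACA·ABB·ACA·BC·ABB·BC·ABB·ACA·ABB·ACA·ACA·BC·BC·ACA·ABB·ACA·BC·ABB·ACA·BC·BC·BC·ABB·ACA·BC·BC
    A ↦ ACA
    B ↦ BC
    C ↦ ABB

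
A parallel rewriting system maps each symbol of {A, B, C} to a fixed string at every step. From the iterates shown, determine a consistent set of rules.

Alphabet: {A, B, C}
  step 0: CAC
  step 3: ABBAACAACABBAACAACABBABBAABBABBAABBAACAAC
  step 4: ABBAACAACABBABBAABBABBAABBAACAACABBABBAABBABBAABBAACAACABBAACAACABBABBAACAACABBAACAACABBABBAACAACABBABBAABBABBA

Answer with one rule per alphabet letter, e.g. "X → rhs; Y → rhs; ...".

  step 3 ⇒ step 4: ABBAACAACABBAACAACABBABBAABBABBAABBAACAAC ⇒ ABB·AAC·AAC·ABB·ABB·A·ABB·ABB·A·ABB·AAC·AAC·ABB·ABB·A·ABB·ABB·A·ABB·AAC·AAC·ABB·AAC·AAC·ABB·ABB·AAC·AAC·ABB·AAC·AAC·ABB·ABB·AAC·AAC·ABB·ABB·A·ABB·ABB·A
    A ↦ ABB
    B ↦ AAC
    C ↦ A

A->ABB, B->AAC, C->A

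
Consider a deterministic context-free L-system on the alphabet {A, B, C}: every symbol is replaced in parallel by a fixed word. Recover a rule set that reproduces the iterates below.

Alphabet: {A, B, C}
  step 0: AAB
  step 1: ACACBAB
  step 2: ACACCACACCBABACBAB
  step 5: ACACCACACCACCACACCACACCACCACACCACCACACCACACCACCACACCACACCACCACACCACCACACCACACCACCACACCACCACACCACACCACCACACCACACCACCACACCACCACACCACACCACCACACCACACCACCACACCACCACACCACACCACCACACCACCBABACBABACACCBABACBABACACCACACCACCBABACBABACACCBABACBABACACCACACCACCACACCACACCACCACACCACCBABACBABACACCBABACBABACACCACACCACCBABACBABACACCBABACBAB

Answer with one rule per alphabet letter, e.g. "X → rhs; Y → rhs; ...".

  step 1 ⇒ step 2: ACACBAB ⇒ AC·ACC·AC·ACC·BAB·AC·BAB
    A ↦ AC
    B ↦ BAB
    C ↦ ACC

A->AC, B->BAB, C->ACC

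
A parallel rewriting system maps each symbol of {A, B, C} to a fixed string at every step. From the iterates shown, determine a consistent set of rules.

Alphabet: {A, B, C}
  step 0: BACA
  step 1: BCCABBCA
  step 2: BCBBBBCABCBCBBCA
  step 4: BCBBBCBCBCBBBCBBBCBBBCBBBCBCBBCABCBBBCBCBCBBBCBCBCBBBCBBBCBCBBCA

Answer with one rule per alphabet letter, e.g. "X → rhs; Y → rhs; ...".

A->CA, B->BC, C->BB

  step 1 ⇒ step 2: BCCABBCA ⇒ BC·BB·BB·CA·BC·BC·BB·CA
    A ↦ CA
    B ↦ BC
    C ↦ BB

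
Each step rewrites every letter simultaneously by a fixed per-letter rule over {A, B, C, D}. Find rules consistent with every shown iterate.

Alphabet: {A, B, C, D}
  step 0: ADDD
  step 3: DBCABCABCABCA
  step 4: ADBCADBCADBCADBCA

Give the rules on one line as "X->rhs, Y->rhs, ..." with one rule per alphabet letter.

  step 3 ⇒ step 4: DBCABCABCABCA ⇒ A·D·B·CA·D·B·CA·D·B·CA·D·B·CA
    A ↦ CA
    B ↦ D
    C ↦ B
    D ↦ A

A->CA, B->D, C->B, D->A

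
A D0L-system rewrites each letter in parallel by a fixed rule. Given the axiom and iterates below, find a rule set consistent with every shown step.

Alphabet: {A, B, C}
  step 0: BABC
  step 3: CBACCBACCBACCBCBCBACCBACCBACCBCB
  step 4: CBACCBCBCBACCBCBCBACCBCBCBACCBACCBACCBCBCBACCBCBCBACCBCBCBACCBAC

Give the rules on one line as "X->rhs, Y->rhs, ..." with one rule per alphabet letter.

  step 3 ⇒ step 4: CBACCBACCBACCBCBCBACCBACCBACCBCB ⇒ CB·AC·CB·CB·CB·AC·CB·CB·CB·AC·CB·CB·CB·AC·CB·AC·CB·AC·CB·CB·CB·AC·CB·CB·CB·AC·CB·CB·CB·AC·CB·AC
    A ↦ CB
    B ↦ AC
    C ↦ CB

A->CB, B->AC, C->CB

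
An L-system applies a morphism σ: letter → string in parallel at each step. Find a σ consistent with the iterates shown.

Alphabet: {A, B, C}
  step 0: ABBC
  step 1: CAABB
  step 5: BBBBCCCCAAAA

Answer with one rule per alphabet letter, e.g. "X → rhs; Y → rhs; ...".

A->C, B->A, C->BB

  step 0 ⇒ step 1: ABBC ⇒ C·A·A·BB
    A ↦ C
    B ↦ A
    C ↦ BB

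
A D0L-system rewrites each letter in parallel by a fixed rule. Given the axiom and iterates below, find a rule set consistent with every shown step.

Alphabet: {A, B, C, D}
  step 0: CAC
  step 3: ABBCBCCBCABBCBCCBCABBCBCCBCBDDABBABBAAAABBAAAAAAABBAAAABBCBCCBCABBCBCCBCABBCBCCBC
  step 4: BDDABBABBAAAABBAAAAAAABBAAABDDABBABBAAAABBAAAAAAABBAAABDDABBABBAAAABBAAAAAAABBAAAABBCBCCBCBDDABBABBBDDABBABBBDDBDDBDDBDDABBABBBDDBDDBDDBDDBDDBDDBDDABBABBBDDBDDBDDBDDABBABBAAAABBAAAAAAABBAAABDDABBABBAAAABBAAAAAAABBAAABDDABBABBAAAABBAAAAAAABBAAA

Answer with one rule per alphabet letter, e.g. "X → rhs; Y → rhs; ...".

A->BDD, B->ABB, C->AAA, D->CBC

  step 3 ⇒ step 4: ABBCBCCBCABBCBCCBCABBCBCCBCBDDABBABBAAAABBAAAAAAABBAAAABBCBCCBCABBCBCCBCABBCBCCBC ⇒ BDD·ABB·ABB·AAA·ABB·AAA·AAA·ABB·AAA·BDD·ABB·ABB·AAA·ABB·AAA·AAA·ABB·AAA·BDD·ABB·ABB·AAA·ABB·AAA·AAA·ABB·AAA·ABB·CBC·CBC·BDD·ABB·ABB·BDD·ABB·ABB·BDD·BDD·BDD·BDD·ABB·ABB·BDD·BDD·BDD·BDD·BDD·BDD·BDD·ABB·ABB·BDD·BDD·BDD·BDD·ABB·ABB·AAA·ABB·AAA·AAA·ABB·AAA·BDD·ABB·ABB·AAA·ABB·AAA·AAA·ABB·AAA·BDD·ABB·ABB·AAA·ABB·AAA·AAA·ABB·AAA
    A ↦ BDD
    B ↦ ABB
    C ↦ AAA
    D ↦ CBC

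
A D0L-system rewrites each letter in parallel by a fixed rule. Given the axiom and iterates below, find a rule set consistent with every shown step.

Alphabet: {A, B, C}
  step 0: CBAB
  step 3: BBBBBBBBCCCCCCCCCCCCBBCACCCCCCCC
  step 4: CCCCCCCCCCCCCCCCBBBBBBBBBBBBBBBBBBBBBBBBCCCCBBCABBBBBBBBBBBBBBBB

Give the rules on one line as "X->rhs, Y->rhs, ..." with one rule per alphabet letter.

  step 3 ⇒ step 4: BBBBBBBBCCCCCCCCCCCCBBCACCCCCCCC ⇒ CC·CC·CC·CC·CC·CC·CC·CC·BB·BB·BB·BB·BB·BB·BB·BB·BB·BB·BB·BB·CC·CC·BB·CA·BB·BB·BB·BB·BB·BB·BB·BB
    A ↦ CA
    B ↦ CC
    C ↦ BB

A->CA, B->CC, C->BB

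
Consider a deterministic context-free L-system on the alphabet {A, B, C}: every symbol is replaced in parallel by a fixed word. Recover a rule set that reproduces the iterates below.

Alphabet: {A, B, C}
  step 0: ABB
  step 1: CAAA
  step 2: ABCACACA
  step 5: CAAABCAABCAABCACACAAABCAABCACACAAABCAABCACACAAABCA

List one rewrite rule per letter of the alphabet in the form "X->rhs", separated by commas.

A->CA, B->A, C->AB

  step 1 ⇒ step 2: CAAA ⇒ AB·CA·CA·CA
    A ↦ CA
    C ↦ AB
  step 0 ⇒ step 1: ABB ⇒ CA·A·A
    B ↦ A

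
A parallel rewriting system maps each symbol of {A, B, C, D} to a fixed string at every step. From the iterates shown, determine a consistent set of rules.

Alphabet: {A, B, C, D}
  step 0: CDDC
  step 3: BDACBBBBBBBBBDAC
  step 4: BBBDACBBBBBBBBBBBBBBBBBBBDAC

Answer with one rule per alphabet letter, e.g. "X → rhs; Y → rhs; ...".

A->D, B->BB, C->AC, D->B

  step 3 ⇒ step 4: BDACBBBBBBBBBDAC ⇒ BB·B·D·AC·BB·BB·BB·BB·BB·BB·BB·BB·BB·B·D·AC
    A ↦ D
    B ↦ BB
    C ↦ AC
    D ↦ B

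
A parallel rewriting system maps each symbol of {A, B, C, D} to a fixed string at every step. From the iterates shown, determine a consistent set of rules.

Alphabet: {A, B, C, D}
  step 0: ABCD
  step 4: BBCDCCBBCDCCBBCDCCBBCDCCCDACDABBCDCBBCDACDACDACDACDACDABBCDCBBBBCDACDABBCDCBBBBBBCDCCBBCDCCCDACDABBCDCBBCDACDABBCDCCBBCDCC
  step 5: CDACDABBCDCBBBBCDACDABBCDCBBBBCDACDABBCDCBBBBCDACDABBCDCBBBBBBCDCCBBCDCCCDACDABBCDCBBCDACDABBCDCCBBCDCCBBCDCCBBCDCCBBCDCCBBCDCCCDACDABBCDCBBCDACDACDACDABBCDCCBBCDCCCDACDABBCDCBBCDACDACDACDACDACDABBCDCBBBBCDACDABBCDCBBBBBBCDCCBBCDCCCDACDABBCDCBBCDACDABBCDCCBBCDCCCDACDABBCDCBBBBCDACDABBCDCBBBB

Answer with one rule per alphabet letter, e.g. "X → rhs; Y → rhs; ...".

A->C, B->CDA, C->BB, D->CDC

  step 4 ⇒ step 5: BBCDCCBBCDCCBBCDCCBBCDCCCDACDABBCDCBBCDACDACDACDACDACDABBCDCBBBBCDACDABBCDCBBBBBBCDCCBBCDCCCDACDABBCDCBBCDACDABBCDCCBBCDCC ⇒ CDA·CDA·BB·CDC·BB·BB·CDA·CDA·BB·CDC·BB·BB·CDA·CDA·BB·CDC·BB·BB·CDA·CDA·BB·CDC·BB·BB·BB·CDC·C·BB·CDC·C·CDA·CDA·BB·CDC·BB·CDA·CDA·BB·CDC·C·BB·CDC·C·BB·CDC·C·BB·CDC·C·BB·CDC·C·BB·CDC·C·CDA·CDA·BB·CDC·BB·CDA·CDA·CDA·CDA·BB·CDC·C·BB·CDC·C·CDA·CDA·BB·CDC·BB·CDA·CDA·CDA·CDA·CDA·CDA·BB·CDC·BB·BB·CDA·CDA·BB·CDC·BB·BB·BB·CDC·C·BB·CDC·C·CDA·CDA·BB·CDC·BB·CDA·CDA·BB·CDC·C·BB·CDC·C·CDA·CDA·BB·CDC·BB·BB·CDA·CDA·BB·CDC·BB·BB
    A ↦ C
    B ↦ CDA
    C ↦ BB
    D ↦ CDC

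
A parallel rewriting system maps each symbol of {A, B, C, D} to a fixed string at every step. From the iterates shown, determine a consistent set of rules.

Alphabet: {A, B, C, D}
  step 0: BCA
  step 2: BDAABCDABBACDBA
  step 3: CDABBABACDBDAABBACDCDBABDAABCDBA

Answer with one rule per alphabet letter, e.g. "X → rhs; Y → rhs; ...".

A->BA, B->CD, C->BDA, D->AB

  step 2 ⇒ step 3: BDAABCDABBACDBA ⇒ CD·AB·BA·BA·CD·BDA·AB·BA·CD·CD·BA·BDA·AB·CD·BA
    A ↦ BA
    B ↦ CD
    C ↦ BDA
    D ↦ AB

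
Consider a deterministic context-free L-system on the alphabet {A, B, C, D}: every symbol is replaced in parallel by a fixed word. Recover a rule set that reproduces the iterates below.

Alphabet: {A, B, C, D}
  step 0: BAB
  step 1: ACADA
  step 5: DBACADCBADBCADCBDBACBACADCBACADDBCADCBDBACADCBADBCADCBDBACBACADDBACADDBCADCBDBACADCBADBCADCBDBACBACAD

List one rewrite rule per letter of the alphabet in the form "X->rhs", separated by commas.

A->CAD, B->A, C->DB, D->CB

  step 0 ⇒ step 1: BAB ⇒ A·CAD·A
    A ↦ CAD
    B ↦ A
    C ↦ DB  (constrained at step 1)
    D ↦ CB  (constrained at step 1)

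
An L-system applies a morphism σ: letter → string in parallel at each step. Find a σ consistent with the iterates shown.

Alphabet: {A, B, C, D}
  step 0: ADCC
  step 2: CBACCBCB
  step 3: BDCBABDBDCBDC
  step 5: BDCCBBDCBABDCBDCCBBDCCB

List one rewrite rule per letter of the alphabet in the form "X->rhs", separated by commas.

A->BA, B->C, C->BD, D->B

  step 2 ⇒ step 3: CBACCBCB ⇒ BD·C·BA·BD·BD·C·BD·C
    A ↦ BA
    B ↦ C
    C ↦ BD
    D ↦ B  (constrained at step 0)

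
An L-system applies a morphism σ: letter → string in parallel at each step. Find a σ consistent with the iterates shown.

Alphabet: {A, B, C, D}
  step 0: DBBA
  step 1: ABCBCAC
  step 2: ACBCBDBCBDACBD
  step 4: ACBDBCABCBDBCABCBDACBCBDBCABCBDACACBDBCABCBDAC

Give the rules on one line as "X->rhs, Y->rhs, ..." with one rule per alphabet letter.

A->AC, B->BC, C->BD, D->A

  step 1 ⇒ step 2: ABCBCAC ⇒ AC·BC·BD·BC·BD·AC·BD
    A ↦ AC
    B ↦ BC
    C ↦ BD
  step 0 ⇒ step 1: DBBA ⇒ A·BC·BC·AC
    D ↦ A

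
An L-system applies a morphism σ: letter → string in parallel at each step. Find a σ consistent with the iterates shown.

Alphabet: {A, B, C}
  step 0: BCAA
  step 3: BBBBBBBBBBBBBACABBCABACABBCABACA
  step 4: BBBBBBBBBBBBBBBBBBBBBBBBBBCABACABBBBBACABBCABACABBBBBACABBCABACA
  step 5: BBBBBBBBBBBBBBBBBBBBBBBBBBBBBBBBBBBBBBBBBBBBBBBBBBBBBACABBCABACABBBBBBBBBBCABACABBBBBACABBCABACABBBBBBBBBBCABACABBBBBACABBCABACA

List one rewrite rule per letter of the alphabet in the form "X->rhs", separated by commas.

  step 4 ⇒ step 5: BBBBBBBBBBBBBBBBBBBBBBBBBBCABACABBBBBACABBCABACABBBBBACABBCABACA ⇒ BB·BB·BB·BB·BB·BB·BB·BB·BB·BB·BB·BB·BB·BB·BB·BB·BB·BB·BB·BB·BB·BB·BB·BB·BB·BB·BA·CA·BB·CA·BA·CA·BB·BB·BB·BB·BB·CA·BA·CA·BB·BB·BA·CA·BB·CA·BA·CA·BB·BB·BB·BB·BB·CA·BA·CA·BB·BB·BA·CA·BB·CA·BA·CA
    A ↦ CA
    B ↦ BB
    C ↦ BA

A->CA, B->BB, C->BA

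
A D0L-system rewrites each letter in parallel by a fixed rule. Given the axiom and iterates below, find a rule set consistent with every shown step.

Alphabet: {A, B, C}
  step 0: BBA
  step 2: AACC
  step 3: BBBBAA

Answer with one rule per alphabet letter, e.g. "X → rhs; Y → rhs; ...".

  step 2 ⇒ step 3: AACC ⇒ BB·BB·A·A
    A ↦ BB
    C ↦ A
    B ↦ C  (constrained at step 0)

A->BB, B->C, C->A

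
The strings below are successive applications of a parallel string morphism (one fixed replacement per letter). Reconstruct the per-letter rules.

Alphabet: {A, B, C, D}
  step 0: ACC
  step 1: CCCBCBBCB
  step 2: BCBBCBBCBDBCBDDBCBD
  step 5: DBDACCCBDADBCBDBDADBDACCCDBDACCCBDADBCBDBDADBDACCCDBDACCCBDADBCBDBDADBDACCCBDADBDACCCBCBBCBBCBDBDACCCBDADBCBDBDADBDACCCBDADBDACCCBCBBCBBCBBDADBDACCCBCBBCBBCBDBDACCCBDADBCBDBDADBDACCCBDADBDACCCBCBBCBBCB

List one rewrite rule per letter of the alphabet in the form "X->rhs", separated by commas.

  step 1 ⇒ step 2: CCCBCBBCB ⇒ BCB·BCB·BCB·D·BCB·D·D·BCB·D
    B ↦ D
    C ↦ BCB
  step 0 ⇒ step 1: ACC ⇒ CCC·BCB·BCB
    A ↦ CCC
    D ↦ BDA  (constrained at step 2)

A->CCC, B->D, C->BCB, D->BDA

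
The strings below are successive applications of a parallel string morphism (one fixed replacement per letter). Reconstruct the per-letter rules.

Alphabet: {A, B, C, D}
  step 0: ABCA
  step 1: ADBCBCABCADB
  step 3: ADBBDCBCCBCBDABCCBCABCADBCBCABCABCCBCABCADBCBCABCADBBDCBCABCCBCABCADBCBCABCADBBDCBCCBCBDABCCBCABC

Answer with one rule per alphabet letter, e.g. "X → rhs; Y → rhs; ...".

A->ADB, B->CBC, C->ABC, D->BD

  step 0 ⇒ step 1: ABCA ⇒ ADB·CBC·ABC·ADB
    A ↦ ADB
    B ↦ CBC
    C ↦ ABC
    D ↦ BD  (constrained at step 1)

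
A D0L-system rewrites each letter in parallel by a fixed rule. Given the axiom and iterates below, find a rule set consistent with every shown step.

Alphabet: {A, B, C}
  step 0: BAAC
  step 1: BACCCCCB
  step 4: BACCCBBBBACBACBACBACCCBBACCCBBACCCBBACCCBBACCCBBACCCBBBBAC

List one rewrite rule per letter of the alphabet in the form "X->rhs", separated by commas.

A->CC, B->BAC, C->B

  step 0 ⇒ step 1: BAAC ⇒ BAC·CC·CC·B
    A ↦ CC
    B ↦ BAC
    C ↦ B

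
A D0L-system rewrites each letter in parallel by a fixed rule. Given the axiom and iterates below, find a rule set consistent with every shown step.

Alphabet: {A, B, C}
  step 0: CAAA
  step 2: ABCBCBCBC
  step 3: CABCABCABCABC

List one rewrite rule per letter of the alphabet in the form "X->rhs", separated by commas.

A->C, B->A, C->BC

  step 2 ⇒ step 3: ABCBCBCBC ⇒ C·A·BC·A·BC·A·BC·A·BC
    A ↦ C
    B ↦ A
    C ↦ BC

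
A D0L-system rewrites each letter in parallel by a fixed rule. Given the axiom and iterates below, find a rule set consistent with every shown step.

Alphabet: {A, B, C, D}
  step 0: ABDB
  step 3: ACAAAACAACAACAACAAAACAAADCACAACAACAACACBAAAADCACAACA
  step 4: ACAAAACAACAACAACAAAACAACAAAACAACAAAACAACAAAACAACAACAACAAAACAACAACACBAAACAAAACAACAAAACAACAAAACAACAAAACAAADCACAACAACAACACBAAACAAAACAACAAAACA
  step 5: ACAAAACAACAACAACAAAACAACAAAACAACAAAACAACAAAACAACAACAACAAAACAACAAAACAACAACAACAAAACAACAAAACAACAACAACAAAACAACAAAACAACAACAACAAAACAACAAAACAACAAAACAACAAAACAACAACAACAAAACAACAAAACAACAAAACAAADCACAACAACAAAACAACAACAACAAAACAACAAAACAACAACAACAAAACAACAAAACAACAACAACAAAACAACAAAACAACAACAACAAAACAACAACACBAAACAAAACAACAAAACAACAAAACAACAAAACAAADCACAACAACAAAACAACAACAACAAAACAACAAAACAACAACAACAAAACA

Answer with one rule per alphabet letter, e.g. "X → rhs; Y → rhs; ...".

  step 4 ⇒ step 5: ACAAAACAACAACAACAAAACAACAAAACAACAAAACAACAAAACAACAACAACAAAACAACAACACBAAACAAAACAACAAAACAACAAAACAACAAAACAAADCACAACAACAACACBAAACAAAACAACAAAACA ⇒ ACA·AA·ACA·ACA·ACA·ACA·AA·ACA·ACA·AA·ACA·ACA·AA·ACA·ACA·AA·ACA·ACA·ACA·ACA·AA·ACA·ACA·AA·ACA·ACA·ACA·ACA·AA·ACA·ACA·AA·ACA·ACA·ACA·ACA·AA·ACA·ACA·AA·ACA·ACA·ACA·ACA·AA·ACA·ACA·AA·ACA·ACA·AA·ACA·ACA·AA·ACA·ACA·ACA·ACA·AA·ACA·ACA·AA·ACA·ACA·AA·ACA·AA·DC·ACA·ACA·ACA·AA·ACA·ACA·ACA·ACA·AA·ACA·ACA·AA·ACA·ACA·ACA·ACA·AA·ACA·ACA·AA·ACA·ACA·ACA·ACA·AA·ACA·ACA·AA·ACA·ACA·ACA·ACA·AA·ACA·ACA·ACA·CB·AA·ACA·AA·ACA·ACA·AA·ACA·ACA·AA·ACA·ACA·AA·ACA·AA·DC·ACA·ACA·ACA·AA·ACA·ACA·ACA·ACA·AA·ACA·ACA·AA·ACA·ACA·ACA·ACA·AA·ACA
    A ↦ ACA
    B ↦ DC
    C ↦ AA
    D ↦ CB

A->ACA, B->DC, C->AA, D->CB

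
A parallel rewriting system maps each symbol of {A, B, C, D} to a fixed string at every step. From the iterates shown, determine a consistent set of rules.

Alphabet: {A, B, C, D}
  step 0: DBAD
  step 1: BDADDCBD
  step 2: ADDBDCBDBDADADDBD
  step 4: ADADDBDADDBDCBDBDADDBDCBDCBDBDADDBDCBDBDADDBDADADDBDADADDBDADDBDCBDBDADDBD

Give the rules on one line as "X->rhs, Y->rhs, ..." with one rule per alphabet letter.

A->C, B->ADD, C->AD, D->BD

  step 1 ⇒ step 2: BDADDCBD ⇒ ADD·BD·C·BD·BD·AD·ADD·BD
    A ↦ C
    B ↦ ADD
    C ↦ AD
    D ↦ BD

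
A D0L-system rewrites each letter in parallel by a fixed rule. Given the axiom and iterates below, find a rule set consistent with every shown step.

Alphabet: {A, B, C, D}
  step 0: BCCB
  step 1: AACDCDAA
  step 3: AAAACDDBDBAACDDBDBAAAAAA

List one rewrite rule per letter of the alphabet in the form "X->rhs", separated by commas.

A->B, B->AA, C->CD, D->DB

  step 0 ⇒ step 1: BCCB ⇒ AA·CD·CD·AA
    B ↦ AA
    C ↦ CD
    A ↦ B  (constrained at step 1)
    D ↦ DB  (constrained at step 1)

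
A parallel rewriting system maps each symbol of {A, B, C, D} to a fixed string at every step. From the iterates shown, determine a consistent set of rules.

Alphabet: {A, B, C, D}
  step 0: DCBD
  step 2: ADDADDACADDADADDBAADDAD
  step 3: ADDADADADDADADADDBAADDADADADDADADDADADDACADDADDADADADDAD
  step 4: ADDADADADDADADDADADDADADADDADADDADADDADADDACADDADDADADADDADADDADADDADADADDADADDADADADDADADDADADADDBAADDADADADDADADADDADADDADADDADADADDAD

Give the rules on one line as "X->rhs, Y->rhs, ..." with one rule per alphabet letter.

  step 3 ⇒ step 4: ADDADADADDADADADDBAADDADADADDADADDADADDACADDADDADADADDAD ⇒ ADD·AD·AD·ADD·AD·ADD·AD·ADD·AD·AD·ADD·AD·ADD·AD·ADD·AD·AD·DAC·ADD·ADD·AD·AD·ADD·AD·ADD·AD·ADD·AD·AD·ADD·AD·ADD·AD·AD·ADD·AD·ADD·AD·AD·ADD·BA·ADD·AD·AD·ADD·AD·AD·ADD·AD·ADD·AD·ADD·AD·AD·ADD·AD
    A ↦ ADD
    B ↦ DAC
    C ↦ BA
    D ↦ AD

A->ADD, B->DAC, C->BA, D->AD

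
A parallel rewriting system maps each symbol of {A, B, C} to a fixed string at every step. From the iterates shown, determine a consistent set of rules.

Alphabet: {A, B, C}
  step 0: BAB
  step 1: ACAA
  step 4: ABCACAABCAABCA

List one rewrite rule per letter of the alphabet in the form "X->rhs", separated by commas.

  step 0 ⇒ step 1: BAB ⇒ A·CA·A
    A ↦ CA
    B ↦ A
    C ↦ B  (constrained at step 1)

A->CA, B->A, C->B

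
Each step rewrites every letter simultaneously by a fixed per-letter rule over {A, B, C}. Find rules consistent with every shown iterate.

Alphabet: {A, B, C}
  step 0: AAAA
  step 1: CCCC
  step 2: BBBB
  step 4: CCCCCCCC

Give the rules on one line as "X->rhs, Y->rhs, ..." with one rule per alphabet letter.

A->C, B->AA, C->B

  step 1 ⇒ step 2: CCCC ⇒ B·B·B·B
    C ↦ B
  step 0 ⇒ step 1: AAAA ⇒ C·C·C·C
    A ↦ C
    B ↦ AA  (constrained at step 2)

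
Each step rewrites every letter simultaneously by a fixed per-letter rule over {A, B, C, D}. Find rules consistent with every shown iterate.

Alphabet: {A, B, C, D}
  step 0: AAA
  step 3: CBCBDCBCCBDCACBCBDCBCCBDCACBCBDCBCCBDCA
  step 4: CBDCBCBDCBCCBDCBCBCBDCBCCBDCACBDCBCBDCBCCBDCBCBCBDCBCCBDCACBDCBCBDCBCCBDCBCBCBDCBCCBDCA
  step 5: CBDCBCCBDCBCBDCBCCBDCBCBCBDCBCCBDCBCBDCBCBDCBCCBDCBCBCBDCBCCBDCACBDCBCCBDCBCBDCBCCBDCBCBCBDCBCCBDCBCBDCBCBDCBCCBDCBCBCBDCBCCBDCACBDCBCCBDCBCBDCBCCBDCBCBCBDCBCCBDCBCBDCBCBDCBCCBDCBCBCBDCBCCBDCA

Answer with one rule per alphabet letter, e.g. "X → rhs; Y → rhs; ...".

  step 4 ⇒ step 5: CBDCBCBDCBCCBDCBCBCBDCBCCBDCACBDCBCBDCBCCBDCBCBCBDCBCCBDCACBDCBCBDCBCCBDCBCBCBDCBCCBDCA ⇒ CB·DCB·C·CB·DCB·CB·DCB·C·CB·DCB·CB·CB·DCB·C·CB·DCB·CB·DCB·CB·DCB·C·CB·DCB·CB·CB·DCB·C·CB·DCA·CB·DCB·C·CB·DCB·CB·DCB·C·CB·DCB·CB·CB·DCB·C·CB·DCB·CB·DCB·CB·DCB·C·CB·DCB·CB·CB·DCB·C·CB·DCA·CB·DCB·C·CB·DCB·CB·DCB·C·CB·DCB·CB·CB·DCB·C·CB·DCB·CB·DCB·CB·DCB·C·CB·DCB·CB·CB·DCB·C·CB·DCA
    A ↦ DCA
    B ↦ DCB
    C ↦ CB
    D ↦ C

A->DCA, B->DCB, C->CB, D->C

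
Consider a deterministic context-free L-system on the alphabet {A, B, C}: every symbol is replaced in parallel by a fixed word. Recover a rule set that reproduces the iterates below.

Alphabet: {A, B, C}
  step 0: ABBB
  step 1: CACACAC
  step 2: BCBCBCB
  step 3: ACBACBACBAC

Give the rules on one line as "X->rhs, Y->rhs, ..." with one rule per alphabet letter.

A->C, B->AC, C->B

  step 2 ⇒ step 3: BCBCBCB ⇒ AC·B·AC·B·AC·B·AC
    B ↦ AC
    C ↦ B
  step 0 ⇒ step 1: ABBB ⇒ C·AC·AC·AC
    A ↦ C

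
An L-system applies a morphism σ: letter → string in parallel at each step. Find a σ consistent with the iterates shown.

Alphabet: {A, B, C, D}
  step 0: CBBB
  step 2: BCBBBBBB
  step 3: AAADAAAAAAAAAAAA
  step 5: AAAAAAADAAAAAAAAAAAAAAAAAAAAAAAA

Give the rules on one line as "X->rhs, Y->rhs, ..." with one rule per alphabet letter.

A->B, B->AA, C->AD, D->C

  step 2 ⇒ step 3: BCBBBBBB ⇒ AA·AD·AA·AA·AA·AA·AA·AA
    B ↦ AA
    C ↦ AD
    A ↦ B  (constrained at step 3)
    D ↦ C  (constrained at step 3)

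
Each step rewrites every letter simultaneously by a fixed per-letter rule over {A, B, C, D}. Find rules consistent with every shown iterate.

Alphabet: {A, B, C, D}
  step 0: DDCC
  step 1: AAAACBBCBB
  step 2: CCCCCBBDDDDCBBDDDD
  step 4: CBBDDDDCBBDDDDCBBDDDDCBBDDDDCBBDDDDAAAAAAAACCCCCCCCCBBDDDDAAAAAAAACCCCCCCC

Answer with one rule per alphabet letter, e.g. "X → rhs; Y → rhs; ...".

A->C, B->DD, C->CBB, D->AA

  step 1 ⇒ step 2: AAAACBBCBB ⇒ C·C·C·C·CBB·DD·DD·CBB·DD·DD
    A ↦ C
    B ↦ DD
    C ↦ CBB
  step 0 ⇒ step 1: DDCC ⇒ AA·AA·CBB·CBB
    D ↦ AA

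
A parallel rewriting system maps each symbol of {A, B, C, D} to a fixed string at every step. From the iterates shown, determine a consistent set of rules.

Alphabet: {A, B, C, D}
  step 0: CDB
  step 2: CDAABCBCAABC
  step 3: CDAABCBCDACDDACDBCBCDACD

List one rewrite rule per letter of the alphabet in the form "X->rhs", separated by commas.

A->BC, B->DA, C->CD, D->AA

  step 2 ⇒ step 3: CDAABCBCAABC ⇒ CD·AA·BC·BC·DA·CD·DA·CD·BC·BC·DA·CD
    A ↦ BC
    B ↦ DA
    C ↦ CD
    D ↦ AA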